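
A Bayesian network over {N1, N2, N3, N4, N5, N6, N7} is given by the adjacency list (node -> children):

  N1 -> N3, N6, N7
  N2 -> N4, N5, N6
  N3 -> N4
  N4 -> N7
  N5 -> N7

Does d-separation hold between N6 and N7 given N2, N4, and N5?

We examine all 6 paths between N6 and N7:
Path 1: N6 ← N2 → N4 ← N3 ← N1 → N7
  N2 is a fork here and N2 is conditioned on, so the path is blocked at N2.
Path 2: N6 ← N2 → N4 → N7
  N2 is a fork here and N2 is conditioned on, so the path is blocked at N2.
Path 3: N6 ← N2 → N5 → N7
  N2 is a fork here and N2 is conditioned on, so the path is blocked at N2.
Path 4: N6 ← N1 → N3 → N4 → N7
  N4 is a chain here and N4 is conditioned on, so the path is blocked at N4.
Path 5: N6 ← N1 → N3 → N4 ← N2 → N5 → N7
  N2 is a fork here and N2 is conditioned on, so the path is blocked at N2.
Path 6: N6 ← N1 → N7
  N1 is a fork and N1 is not conditioned on — no node blocks this path, so it is active.
Because an active path exists, N6 and N7 are not d-separated.

No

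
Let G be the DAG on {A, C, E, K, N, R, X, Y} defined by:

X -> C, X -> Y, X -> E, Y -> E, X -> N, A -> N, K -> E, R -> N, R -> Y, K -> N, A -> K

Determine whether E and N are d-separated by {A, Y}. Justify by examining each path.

No

There are 6 undirected paths between E and N; checking each against the conditioning set {A, Y}:
Path 1: E ← X → N
  X is a fork and X is not conditioned on — no node blocks this path, so it is active.
Path 2: E ← X → Y ← R → N
  X is a fork and X is not conditioned on; Y is a collider and Y is conditioned on, which opens it; R is a fork and R is not conditioned on — no node blocks this path, so it is active.
Path 3: E ← Y ← X → N
  Y is a chain here and Y is conditioned on, so the path is blocked at Y.
Path 4: E ← Y ← R → N
  Y is a chain here and Y is conditioned on, so the path is blocked at Y.
Path 5: E ← K → N
  K is a fork and K is not conditioned on — no node blocks this path, so it is active.
Path 6: E ← K ← A → N
  A is a fork here and A is conditioned on, so the path is blocked at A.
At least one path is unblocked, so d-separation fails.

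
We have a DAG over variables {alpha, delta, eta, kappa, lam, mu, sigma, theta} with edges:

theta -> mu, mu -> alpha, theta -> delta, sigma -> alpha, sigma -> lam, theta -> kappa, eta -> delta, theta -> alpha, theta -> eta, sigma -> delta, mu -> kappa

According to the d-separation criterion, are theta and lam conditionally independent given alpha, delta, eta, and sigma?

Yes

5 paths connect theta and lam; each must be blocked for d-separation to hold:
Path 1: theta → mu → alpha ← sigma → lam
  sigma is a fork here and sigma is conditioned on, so the path is blocked at sigma.
Path 2: theta → alpha ← sigma → lam
  sigma is a fork here and sigma is conditioned on, so the path is blocked at sigma.
Path 3: theta → kappa ← mu → alpha ← sigma → lam
  kappa is a collider here and neither kappa nor any of its descendants is conditioned on, so the collider stays closed — the path is blocked at kappa.
Path 4: theta → delta ← sigma → lam
  sigma is a fork here and sigma is conditioned on, so the path is blocked at sigma.
Path 5: theta → eta → delta ← sigma → lam
  eta is a chain here and eta is conditioned on, so the path is blocked at eta.
Every path is blocked, so theta and lam are d-separated given {alpha, delta, eta, sigma}.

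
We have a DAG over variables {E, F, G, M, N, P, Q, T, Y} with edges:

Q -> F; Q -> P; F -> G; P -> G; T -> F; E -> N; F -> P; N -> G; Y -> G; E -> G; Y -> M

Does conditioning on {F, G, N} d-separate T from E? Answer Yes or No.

We examine all 6 paths between T and E:
Path 1: T → F → P → G ← E
  F is a chain here and F is conditioned on, so the path is blocked at F.
Path 2: T → F → P → G ← N ← E
  F is a chain here and F is conditioned on, so the path is blocked at F.
Path 3: T → F ← Q → P → G ← E
  F is a collider and F is conditioned on, which opens it; Q is a fork and Q is not conditioned on; P is a chain and P is not conditioned on; G is a collider and G is conditioned on, which opens it — no node blocks this path, so it is active.
Path 4: T → F ← Q → P → G ← N ← E
  N is a chain here and N is conditioned on, so the path is blocked at N.
Path 5: T → F → G ← E
  F is a chain here and F is conditioned on, so the path is blocked at F.
Path 6: T → F → G ← N ← E
  F is a chain here and F is conditioned on, so the path is blocked at F.
Since the path T → F ← Q → P → G ← E is active, T and E are not d-separated given {F, G, N}.

No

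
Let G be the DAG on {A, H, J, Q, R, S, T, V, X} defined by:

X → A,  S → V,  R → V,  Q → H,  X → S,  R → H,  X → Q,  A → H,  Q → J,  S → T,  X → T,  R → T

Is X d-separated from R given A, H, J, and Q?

There are 6 undirected paths between X and R; checking each against the conditioning set {A, H, J, Q}:
  1. X → T ← R — T:collider[blocks] ⇒ blocked
  2. X → T ← S → V ← R — T:collider[blocks]; S:fork[open]; V:collider[blocks] ⇒ blocked
  3. X → A → H ← R — A:chain[blocks]; H:collider[open] ⇒ blocked
  4. X → Q → H ← R — Q:chain[blocks]; H:collider[open] ⇒ blocked
  5. X → S → T ← R — S:chain[open]; T:collider[blocks] ⇒ blocked
  6. X → S → V ← R — S:chain[open]; V:collider[blocks] ⇒ blocked
Since every path is blocked, d-separation holds.

Yes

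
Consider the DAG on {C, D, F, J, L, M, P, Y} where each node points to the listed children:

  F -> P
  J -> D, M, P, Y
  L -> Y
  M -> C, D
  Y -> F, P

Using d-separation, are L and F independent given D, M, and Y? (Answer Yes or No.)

3 paths connect L and F; each must be blocked for d-separation to hold:
Path 1: L → Y → F
  Y is a chain here and Y is conditioned on, so the path is blocked at Y.
Path 2: L → Y → P ← F
  Y is a chain here and Y is conditioned on, so the path is blocked at Y.
Path 3: L → Y ← J → P ← F
  P is a collider here and neither P nor any of its descendants is conditioned on, so the collider stays closed — the path is blocked at P.
Every path is blocked, so L and F are d-separated given {D, M, Y}.

Yes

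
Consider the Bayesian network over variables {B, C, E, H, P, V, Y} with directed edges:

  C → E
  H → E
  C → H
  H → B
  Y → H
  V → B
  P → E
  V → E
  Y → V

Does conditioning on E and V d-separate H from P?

No

We examine all 4 paths between H and P:
Path 1: H → B ← V → E ← P
  B is a collider here and neither B nor any of its descendants is conditioned on, so the collider stays closed — the path is blocked at B.
Path 2: H ← C → E ← P
  C is a fork and C is not conditioned on; E is a collider and E is conditioned on, which opens it — no node blocks this path, so it is active.
Path 3: H → E ← P
  E is a collider and E is conditioned on, which opens it — no node blocks this path, so it is active.
Path 4: H ← Y → V → E ← P
  V is a chain here and V is conditioned on, so the path is blocked at V.
Since the path H ← C → E ← P is active, H and P are not d-separated given {E, V}.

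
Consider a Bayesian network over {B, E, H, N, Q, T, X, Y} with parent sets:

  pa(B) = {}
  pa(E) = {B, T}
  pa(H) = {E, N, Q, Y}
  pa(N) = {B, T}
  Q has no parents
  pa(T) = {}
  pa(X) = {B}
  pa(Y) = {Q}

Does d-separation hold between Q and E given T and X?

We examine all 6 paths between Q and E:
Path 1: Q → H ← N ← B → E
  H is a collider here and neither H nor any of its descendants is conditioned on, so the collider stays closed — the path is blocked at H.
Path 2: Q → H ← N ← T → E
  H is a collider here and neither H nor any of its descendants is conditioned on, so the collider stays closed — the path is blocked at H.
Path 3: Q → H ← E
  H is a collider here and neither H nor any of its descendants is conditioned on, so the collider stays closed — the path is blocked at H.
Path 4: Q → Y → H ← N ← B → E
  H is a collider here and neither H nor any of its descendants is conditioned on, so the collider stays closed — the path is blocked at H.
Path 5: Q → Y → H ← N ← T → E
  H is a collider here and neither H nor any of its descendants is conditioned on, so the collider stays closed — the path is blocked at H.
Path 6: Q → Y → H ← E
  H is a collider here and neither H nor any of its descendants is conditioned on, so the collider stays closed — the path is blocked at H.
All paths are blocked; Q ⊥ E | {T, X} holds.

Yes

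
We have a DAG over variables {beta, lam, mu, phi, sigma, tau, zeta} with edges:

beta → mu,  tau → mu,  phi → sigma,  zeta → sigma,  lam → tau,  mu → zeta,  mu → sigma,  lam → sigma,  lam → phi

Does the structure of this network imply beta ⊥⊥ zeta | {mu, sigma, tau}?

Yes — beta and zeta are d-separated given {mu, sigma, tau}.

We examine all 4 paths between beta and zeta:
  1. beta → mu → zeta — mu:chain[blocks] ⇒ blocked
  2. beta → mu → sigma ← zeta — mu:chain[blocks]; sigma:collider[open] ⇒ blocked
  3. beta → mu ← tau ← lam → phi → sigma ← zeta — mu:collider[open]; tau:chain[blocks]; lam:fork[open]; phi:chain[open]; sigma:collider[open] ⇒ blocked
  4. beta → mu ← tau ← lam → sigma ← zeta — mu:collider[open]; tau:chain[blocks]; lam:fork[open]; sigma:collider[open] ⇒ blocked
Since every path is blocked, d-separation holds.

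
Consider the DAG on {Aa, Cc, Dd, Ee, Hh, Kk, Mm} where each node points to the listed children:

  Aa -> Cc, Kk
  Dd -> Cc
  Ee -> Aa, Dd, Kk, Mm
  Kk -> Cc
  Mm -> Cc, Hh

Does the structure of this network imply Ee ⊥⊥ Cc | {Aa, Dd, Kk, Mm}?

Yes

6 paths connect Ee and Cc; each must be blocked for d-separation to hold:
Path 1: Ee → Kk → Cc
  Kk is a chain here and Kk is conditioned on, so the path is blocked at Kk.
Path 2: Ee → Kk ← Aa → Cc
  Aa is a fork here and Aa is conditioned on, so the path is blocked at Aa.
Path 3: Ee → Dd → Cc
  Dd is a chain here and Dd is conditioned on, so the path is blocked at Dd.
Path 4: Ee → Mm → Cc
  Mm is a chain here and Mm is conditioned on, so the path is blocked at Mm.
Path 5: Ee → Aa → Cc
  Aa is a chain here and Aa is conditioned on, so the path is blocked at Aa.
Path 6: Ee → Aa → Kk → Cc
  Aa is a chain here and Aa is conditioned on, so the path is blocked at Aa.
All paths are blocked; Ee ⊥ Cc | {Aa, Dd, Kk, Mm} holds.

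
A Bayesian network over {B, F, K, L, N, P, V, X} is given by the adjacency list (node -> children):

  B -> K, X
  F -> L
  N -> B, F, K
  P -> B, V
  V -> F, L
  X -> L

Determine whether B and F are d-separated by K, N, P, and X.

Yes — B and F are d-separated given {K, N, P, X}.

We examine all 6 paths between B and F:
Path 1: B → K ← N → F
  N is a fork here and N is conditioned on, so the path is blocked at N.
Path 2: B ← N → F
  N is a fork here and N is conditioned on, so the path is blocked at N.
Path 3: B ← P → V → L ← F
  P is a fork here and P is conditioned on, so the path is blocked at P.
Path 4: B ← P → V → F
  P is a fork here and P is conditioned on, so the path is blocked at P.
Path 5: B → X → L ← V → F
  X is a chain here and X is conditioned on, so the path is blocked at X.
Path 6: B → X → L ← F
  X is a chain here and X is conditioned on, so the path is blocked at X.
Every path is blocked, so B and F are d-separated given {K, N, P, X}.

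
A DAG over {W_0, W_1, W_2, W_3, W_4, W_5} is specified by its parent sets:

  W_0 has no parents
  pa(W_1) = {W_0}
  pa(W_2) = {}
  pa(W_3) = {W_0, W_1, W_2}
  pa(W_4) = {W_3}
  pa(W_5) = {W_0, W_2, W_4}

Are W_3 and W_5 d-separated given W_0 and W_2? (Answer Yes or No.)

Enumerating the 4 paths from W_3 to W_5 and testing each for blocking by {W_0, W_2}:
  1. W_3 ← W_2 → W_5 — W_2:fork[blocks] ⇒ blocked
  2. W_3 ← W_0 → W_5 — W_0:fork[blocks] ⇒ blocked
  3. W_3 ← W_1 ← W_0 → W_5 — W_1:chain[open]; W_0:fork[blocks] ⇒ blocked
  4. W_3 → W_4 → W_5 — W_4:chain[open] ⇒ active
Because an active path exists, W_3 and W_5 are not d-separated.

No — W_3 and W_5 are not d-separated given {W_0, W_2}.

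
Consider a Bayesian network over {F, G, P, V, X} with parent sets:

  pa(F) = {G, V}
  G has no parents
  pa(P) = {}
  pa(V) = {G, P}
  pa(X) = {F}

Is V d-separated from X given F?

Yes — V and X are d-separated given {F}.

2 paths connect V and X; each must be blocked for d-separation to hold:
Path 1: V → F → X
  F is a chain here and F is conditioned on, so the path is blocked at F.
Path 2: V ← G → F → X
  F is a chain here and F is conditioned on, so the path is blocked at F.
Every path is blocked, so V and X are d-separated given {F}.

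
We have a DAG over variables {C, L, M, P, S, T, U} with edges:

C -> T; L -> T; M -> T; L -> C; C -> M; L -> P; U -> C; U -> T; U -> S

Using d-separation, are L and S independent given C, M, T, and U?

6 paths connect L and S; each must be blocked for d-separation to hold:
Path 1: L → T ← U → S
  U is a fork here and U is conditioned on, so the path is blocked at U.
Path 2: L → T ← M ← C ← U → S
  M is a chain here and M is conditioned on, so the path is blocked at M.
Path 3: L → T ← C ← U → S
  C is a chain here and C is conditioned on, so the path is blocked at C.
Path 4: L → C ← U → S
  U is a fork here and U is conditioned on, so the path is blocked at U.
Path 5: L → C → M → T ← U → S
  C is a chain here and C is conditioned on, so the path is blocked at C.
Path 6: L → C → T ← U → S
  C is a chain here and C is conditioned on, so the path is blocked at C.
All paths are blocked; L ⊥ S | {C, M, T, U} holds.

Yes — L and S are d-separated given {C, M, T, U}.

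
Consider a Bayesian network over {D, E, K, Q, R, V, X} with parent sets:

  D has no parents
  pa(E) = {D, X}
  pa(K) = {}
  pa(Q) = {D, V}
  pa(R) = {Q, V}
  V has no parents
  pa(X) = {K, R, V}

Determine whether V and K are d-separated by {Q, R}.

Yes — V and K are d-separated given {Q, R}.

We examine all 5 paths between V and K:
Path 1: V → R ← Q ← D → E ← X ← K
  Q is a chain here and Q is conditioned on, so the path is blocked at Q.
Path 2: V → R → X ← K
  R is a chain here and R is conditioned on, so the path is blocked at R.
Path 3: V → Q → R → X ← K
  Q is a chain here and Q is conditioned on, so the path is blocked at Q.
Path 4: V → Q ← D → E ← X ← K
  E is a collider here and neither E nor any of its descendants is conditioned on, so the collider stays closed — the path is blocked at E.
Path 5: V → X ← K
  X is a collider here and neither X nor any of its descendants is conditioned on, so the collider stays closed — the path is blocked at X.
Since every path is blocked, d-separation holds.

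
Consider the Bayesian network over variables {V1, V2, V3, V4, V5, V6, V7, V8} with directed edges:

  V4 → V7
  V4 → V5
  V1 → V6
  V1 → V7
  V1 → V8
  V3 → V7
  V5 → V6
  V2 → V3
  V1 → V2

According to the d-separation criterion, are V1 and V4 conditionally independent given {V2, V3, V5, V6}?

Yes — V1 and V4 are d-separated given {V2, V3, V5, V6}.

Enumerating the 3 paths from V1 to V4 and testing each for blocking by {V2, V3, V5, V6}:
Path 1: V1 → V6 ← V5 ← V4
  V5 is a chain here and V5 is conditioned on, so the path is blocked at V5.
Path 2: V1 → V2 → V3 → V7 ← V4
  V2 is a chain here and V2 is conditioned on, so the path is blocked at V2.
Path 3: V1 → V7 ← V4
  V7 is a collider here and neither V7 nor any of its descendants is conditioned on, so the collider stays closed — the path is blocked at V7.
Since every path is blocked, d-separation holds.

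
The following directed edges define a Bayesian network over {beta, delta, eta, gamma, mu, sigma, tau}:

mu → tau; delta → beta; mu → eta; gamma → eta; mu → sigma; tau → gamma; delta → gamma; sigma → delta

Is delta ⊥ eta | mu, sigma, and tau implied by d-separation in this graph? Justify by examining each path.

No — delta and eta are not d-separated given {mu, sigma, tau}.

We examine all 4 paths between delta and eta:
  1. delta ← sigma ← mu → eta — sigma:chain[blocks]; mu:fork[blocks] ⇒ blocked
  2. delta ← sigma ← mu → tau → gamma → eta — sigma:chain[blocks]; mu:fork[blocks]; tau:chain[blocks]; gamma:chain[open] ⇒ blocked
  3. delta → gamma → eta — gamma:chain[open] ⇒ active
  4. delta → gamma ← tau ← mu → eta — gamma:collider[blocks]; tau:chain[blocks]; mu:fork[blocks] ⇒ blocked
Since the path delta → gamma → eta is active, delta and eta are not d-separated given {mu, sigma, tau}.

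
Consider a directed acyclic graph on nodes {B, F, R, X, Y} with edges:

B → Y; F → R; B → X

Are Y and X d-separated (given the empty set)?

No

Only one path connects Y and X:
  1. Y ← B → X — B:fork[open] ⇒ active
Since the path Y ← B → X is active, Y and X are not d-separated given ∅.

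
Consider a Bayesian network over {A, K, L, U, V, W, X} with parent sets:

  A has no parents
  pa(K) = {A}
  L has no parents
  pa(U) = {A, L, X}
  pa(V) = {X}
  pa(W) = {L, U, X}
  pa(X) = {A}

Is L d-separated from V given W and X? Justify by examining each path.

Enumerating the 6 paths from L to V and testing each for blocking by {W, X}:
Path 1: L → U ← X → V
  X is a fork here and X is conditioned on, so the path is blocked at X.
Path 2: L → U → W ← X → V
  X is a fork here and X is conditioned on, so the path is blocked at X.
Path 3: L → U ← A → X → V
  X is a chain here and X is conditioned on, so the path is blocked at X.
Path 4: L → W ← X → V
  X is a fork here and X is conditioned on, so the path is blocked at X.
Path 5: L → W ← U ← X → V
  X is a fork here and X is conditioned on, so the path is blocked at X.
Path 6: L → W ← U ← A → X → V
  X is a chain here and X is conditioned on, so the path is blocked at X.
Every path is blocked, so L and V are d-separated given {W, X}.

Yes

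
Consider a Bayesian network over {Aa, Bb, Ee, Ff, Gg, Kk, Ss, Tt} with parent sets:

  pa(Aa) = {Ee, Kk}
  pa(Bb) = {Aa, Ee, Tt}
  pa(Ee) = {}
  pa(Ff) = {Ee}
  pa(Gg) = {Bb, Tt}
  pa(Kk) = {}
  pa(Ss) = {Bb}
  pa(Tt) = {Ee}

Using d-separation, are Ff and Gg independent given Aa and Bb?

We examine all 6 paths between Ff and Gg:
  1. Ff ← Ee → Tt → Gg — Ee:fork[open]; Tt:chain[open] ⇒ active
  2. Ff ← Ee → Tt → Bb → Gg — Ee:fork[open]; Tt:chain[open]; Bb:chain[blocks] ⇒ blocked
  3. Ff ← Ee → Bb ← Tt → Gg — Ee:fork[open]; Bb:collider[open]; Tt:fork[open] ⇒ active
  4. Ff ← Ee → Bb → Gg — Ee:fork[open]; Bb:chain[blocks] ⇒ blocked
  5. Ff ← Ee → Aa → Bb ← Tt → Gg — Ee:fork[open]; Aa:chain[blocks]; Bb:collider[open]; Tt:fork[open] ⇒ blocked
  6. Ff ← Ee → Aa → Bb → Gg — Ee:fork[open]; Aa:chain[blocks]; Bb:chain[blocks] ⇒ blocked
Since the path Ff ← Ee → Tt → Gg is active, Ff and Gg are not d-separated given {Aa, Bb}.

No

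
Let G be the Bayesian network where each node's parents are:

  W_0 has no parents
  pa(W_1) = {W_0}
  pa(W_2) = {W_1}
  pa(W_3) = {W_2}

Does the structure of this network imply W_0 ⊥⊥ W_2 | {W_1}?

The only undirected path from W_0 to W_2 is:
  1. W_0 → W_1 → W_2 — W_1:chain[blocks] ⇒ blocked
Every path is blocked, so W_0 and W_2 are d-separated given {W_1}.

Yes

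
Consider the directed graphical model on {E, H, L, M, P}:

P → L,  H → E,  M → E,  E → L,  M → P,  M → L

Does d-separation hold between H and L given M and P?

No

We examine all 3 paths between H and L:
  1. H → E ← M → P → L — E:collider[blocks]; M:fork[blocks]; P:chain[blocks] ⇒ blocked
  2. H → E ← M → L — E:collider[blocks]; M:fork[blocks] ⇒ blocked
  3. H → E → L — E:chain[open] ⇒ active
Since the path H → E → L is active, H and L are not d-separated given {M, P}.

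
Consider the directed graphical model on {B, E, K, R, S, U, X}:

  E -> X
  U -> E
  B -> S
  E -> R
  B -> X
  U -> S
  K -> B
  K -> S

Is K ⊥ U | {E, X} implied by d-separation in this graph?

4 paths connect K and U; each must be blocked for d-separation to hold:
Path 1: K → B → S ← U
  S is a collider here and neither S nor any of its descendants is conditioned on, so the collider stays closed — the path is blocked at S.
Path 2: K → B → X ← E ← U
  E is a chain here and E is conditioned on, so the path is blocked at E.
Path 3: K → S ← B → X ← E ← U
  S is a collider here and neither S nor any of its descendants is conditioned on, so the collider stays closed — the path is blocked at S.
Path 4: K → S ← U
  S is a collider here and neither S nor any of its descendants is conditioned on, so the collider stays closed — the path is blocked at S.
Since every path is blocked, d-separation holds.

Yes — K and U are d-separated given {E, X}.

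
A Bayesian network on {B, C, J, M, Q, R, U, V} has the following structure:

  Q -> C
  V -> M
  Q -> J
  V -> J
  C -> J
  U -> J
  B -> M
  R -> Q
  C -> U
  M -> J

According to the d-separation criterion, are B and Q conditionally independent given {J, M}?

There are 6 undirected paths between B and Q; checking each against the conditioning set {J, M}:
Path 1: B → M ← V → J ← C ← Q
  M is a collider and M is conditioned on, which opens it; V is a fork and V is not conditioned on; J is a collider and J is conditioned on, which opens it; C is a chain and C is not conditioned on — no node blocks this path, so it is active.
Path 2: B → M ← V → J ← U ← C ← Q
  M is a collider and M is conditioned on, which opens it; V is a fork and V is not conditioned on; J is a collider and J is conditioned on, which opens it; U is a chain and U is not conditioned on; C is a chain and C is not conditioned on — no node blocks this path, so it is active.
Path 3: B → M ← V → J ← Q
  M is a collider and M is conditioned on, which opens it; V is a fork and V is not conditioned on; J is a collider and J is conditioned on, which opens it — no node blocks this path, so it is active.
Path 4: B → M → J ← C ← Q
  M is a chain here and M is conditioned on, so the path is blocked at M.
Path 5: B → M → J ← U ← C ← Q
  M is a chain here and M is conditioned on, so the path is blocked at M.
Path 6: B → M → J ← Q
  M is a chain here and M is conditioned on, so the path is blocked at M.
Because an active path exists, B and Q are not d-separated.

No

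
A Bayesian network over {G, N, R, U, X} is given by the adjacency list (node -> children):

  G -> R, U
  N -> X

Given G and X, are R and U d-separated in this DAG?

Only one path connects R and U:
Path 1: R ← G → U
  G is a fork here and G is conditioned on, so the path is blocked at G.
Since every path is blocked, d-separation holds.

Yes — R and U are d-separated given {G, X}.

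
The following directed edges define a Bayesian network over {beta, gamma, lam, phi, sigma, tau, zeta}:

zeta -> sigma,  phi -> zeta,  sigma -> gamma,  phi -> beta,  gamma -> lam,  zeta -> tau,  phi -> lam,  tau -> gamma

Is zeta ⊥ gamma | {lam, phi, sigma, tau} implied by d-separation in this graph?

Yes

We examine all 3 paths between zeta and gamma:
Path 1: zeta → sigma → gamma
  sigma is a chain here and sigma is conditioned on, so the path is blocked at sigma.
Path 2: zeta → tau → gamma
  tau is a chain here and tau is conditioned on, so the path is blocked at tau.
Path 3: zeta ← phi → lam ← gamma
  phi is a fork here and phi is conditioned on, so the path is blocked at phi.
Since every path is blocked, d-separation holds.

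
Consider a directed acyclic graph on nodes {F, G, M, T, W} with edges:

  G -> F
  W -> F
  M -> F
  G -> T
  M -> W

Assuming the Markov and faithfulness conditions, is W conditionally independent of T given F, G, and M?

Yes — W and T are d-separated given {F, G, M}.

We examine all 2 paths between W and T:
Path 1: W ← M → F ← G → T
  M is a fork here and M is conditioned on, so the path is blocked at M.
Path 2: W → F ← G → T
  G is a fork here and G is conditioned on, so the path is blocked at G.
All paths are blocked; W ⊥ T | {F, G, M} holds.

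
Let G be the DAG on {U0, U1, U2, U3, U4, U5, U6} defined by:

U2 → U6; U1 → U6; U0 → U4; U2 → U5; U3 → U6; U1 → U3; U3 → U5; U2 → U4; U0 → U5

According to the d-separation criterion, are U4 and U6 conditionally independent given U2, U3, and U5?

6 paths connect U4 and U6; each must be blocked for d-separation to hold:
Path 1: U4 ← U0 → U5 ← U3 ← U1 → U6
  U3 is a chain here and U3 is conditioned on, so the path is blocked at U3.
Path 2: U4 ← U0 → U5 ← U3 → U6
  U3 is a fork here and U3 is conditioned on, so the path is blocked at U3.
Path 3: U4 ← U0 → U5 ← U2 → U6
  U2 is a fork here and U2 is conditioned on, so the path is blocked at U2.
Path 4: U4 ← U2 → U5 ← U3 ← U1 → U6
  U2 is a fork here and U2 is conditioned on, so the path is blocked at U2.
Path 5: U4 ← U2 → U5 ← U3 → U6
  U2 is a fork here and U2 is conditioned on, so the path is blocked at U2.
Path 6: U4 ← U2 → U6
  U2 is a fork here and U2 is conditioned on, so the path is blocked at U2.
Every path is blocked, so U4 and U6 are d-separated given {U2, U3, U5}.

Yes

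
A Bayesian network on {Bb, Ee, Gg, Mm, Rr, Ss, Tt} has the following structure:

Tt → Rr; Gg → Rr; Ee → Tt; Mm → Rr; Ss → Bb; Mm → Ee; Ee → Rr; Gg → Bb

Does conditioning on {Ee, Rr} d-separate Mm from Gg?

No

3 paths connect Mm and Gg; each must be blocked for d-separation to hold:
Path 1: Mm → Rr ← Gg
  Rr is a collider and Rr is conditioned on, which opens it — no node blocks this path, so it is active.
Path 2: Mm → Ee → Tt → Rr ← Gg
  Ee is a chain here and Ee is conditioned on, so the path is blocked at Ee.
Path 3: Mm → Ee → Rr ← Gg
  Ee is a chain here and Ee is conditioned on, so the path is blocked at Ee.
Because an active path exists, Mm and Gg are not d-separated.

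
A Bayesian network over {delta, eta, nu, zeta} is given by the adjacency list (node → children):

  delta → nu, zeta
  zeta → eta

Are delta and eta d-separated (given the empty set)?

Only one path connects delta and eta:
Path 1: delta → zeta → eta
  zeta is a chain and zeta is not conditioned on — no node blocks this path, so it is active.
Because an active path exists, delta and eta are not d-separated.

No — delta and eta are not d-separated given ∅.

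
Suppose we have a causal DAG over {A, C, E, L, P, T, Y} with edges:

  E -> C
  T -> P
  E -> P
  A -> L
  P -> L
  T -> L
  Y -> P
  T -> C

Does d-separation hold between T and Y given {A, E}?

Enumerating the 3 paths from T to Y and testing each for blocking by {A, E}:
  1. T → C ← E → P ← Y — C:collider[blocks]; E:fork[blocks]; P:collider[blocks] ⇒ blocked
  2. T → P ← Y — P:collider[blocks] ⇒ blocked
  3. T → L ← P ← Y — L:collider[blocks]; P:chain[open] ⇒ blocked
Every path is blocked, so T and Y are d-separated given {A, E}.

Yes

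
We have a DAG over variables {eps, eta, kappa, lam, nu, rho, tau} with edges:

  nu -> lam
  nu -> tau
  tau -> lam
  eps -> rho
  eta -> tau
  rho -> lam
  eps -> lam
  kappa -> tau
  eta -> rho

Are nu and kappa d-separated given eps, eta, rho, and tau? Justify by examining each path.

No — nu and kappa are not d-separated given {eps, eta, rho, tau}.

We examine all 4 paths between nu and kappa:
Path 1: nu → lam ← eps → rho ← eta → tau ← kappa
  lam is a collider here and neither lam nor any of its descendants is conditioned on, so the collider stays closed — the path is blocked at lam.
Path 2: nu → lam ← tau ← kappa
  lam is a collider here and neither lam nor any of its descendants is conditioned on, so the collider stays closed — the path is blocked at lam.
Path 3: nu → lam ← rho ← eta → tau ← kappa
  lam is a collider here and neither lam nor any of its descendants is conditioned on, so the collider stays closed — the path is blocked at lam.
Path 4: nu → tau ← kappa
  tau is a collider and tau is conditioned on, which opens it — no node blocks this path, so it is active.
At least one path is unblocked, so d-separation fails.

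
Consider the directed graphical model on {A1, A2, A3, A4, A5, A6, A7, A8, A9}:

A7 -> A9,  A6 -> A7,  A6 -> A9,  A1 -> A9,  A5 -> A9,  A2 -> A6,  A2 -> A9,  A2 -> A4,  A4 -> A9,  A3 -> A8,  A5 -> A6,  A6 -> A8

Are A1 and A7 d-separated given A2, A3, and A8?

Yes

We examine all 5 paths between A1 and A7:
  1. A1 → A9 ← A2 → A6 → A7 — A9:collider[blocks]; A2:fork[blocks]; A6:chain[open] ⇒ blocked
  2. A1 → A9 ← A7 — A9:collider[blocks] ⇒ blocked
  3. A1 → A9 ← A4 ← A2 → A6 → A7 — A9:collider[blocks]; A4:chain[open]; A2:fork[blocks]; A6:chain[open] ⇒ blocked
  4. A1 → A9 ← A6 → A7 — A9:collider[blocks]; A6:fork[open] ⇒ blocked
  5. A1 → A9 ← A5 → A6 → A7 — A9:collider[blocks]; A5:fork[open]; A6:chain[open] ⇒ blocked
All paths are blocked; A1 ⊥ A7 | {A2, A3, A8} holds.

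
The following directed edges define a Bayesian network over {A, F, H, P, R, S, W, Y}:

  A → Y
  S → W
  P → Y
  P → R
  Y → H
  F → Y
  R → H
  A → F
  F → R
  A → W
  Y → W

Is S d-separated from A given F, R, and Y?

Enumerating the 5 paths from S to A and testing each for blocking by {F, R, Y}:
Path 1: S → W ← A
  W is a collider here and neither W nor any of its descendants is conditioned on, so the collider stays closed — the path is blocked at W.
Path 2: S → W ← Y ← F ← A
  W is a collider here and neither W nor any of its descendants is conditioned on, so the collider stays closed — the path is blocked at W.
Path 3: S → W ← Y ← A
  W is a collider here and neither W nor any of its descendants is conditioned on, so the collider stays closed — the path is blocked at W.
Path 4: S → W ← Y → H ← R ← F ← A
  W is a collider here and neither W nor any of its descendants is conditioned on, so the collider stays closed — the path is blocked at W.
Path 5: S → W ← Y ← P → R ← F ← A
  W is a collider here and neither W nor any of its descendants is conditioned on, so the collider stays closed — the path is blocked at W.
Every path is blocked, so S and A are d-separated given {F, R, Y}.

Yes — S and A are d-separated given {F, R, Y}.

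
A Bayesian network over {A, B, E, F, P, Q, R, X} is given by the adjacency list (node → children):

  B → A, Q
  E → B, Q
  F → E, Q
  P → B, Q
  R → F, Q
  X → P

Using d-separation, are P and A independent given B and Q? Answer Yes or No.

We examine all 5 paths between P and A:
Path 1: P → B → A
  B is a chain here and B is conditioned on, so the path is blocked at B.
Path 2: P → Q ← F → E → B → A
  B is a chain here and B is conditioned on, so the path is blocked at B.
Path 3: P → Q ← R → F → E → B → A
  B is a chain here and B is conditioned on, so the path is blocked at B.
Path 4: P → Q ← B → A
  B is a fork here and B is conditioned on, so the path is blocked at B.
Path 5: P → Q ← E → B → A
  B is a chain here and B is conditioned on, so the path is blocked at B.
All paths are blocked; P ⊥ A | {B, Q} holds.

Yes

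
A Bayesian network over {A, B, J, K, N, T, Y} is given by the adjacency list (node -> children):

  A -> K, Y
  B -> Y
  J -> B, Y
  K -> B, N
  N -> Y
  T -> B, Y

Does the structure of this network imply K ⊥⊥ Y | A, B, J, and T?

No

5 paths connect K and Y; each must be blocked for d-separation to hold:
  1. K → N → Y — N:chain[open] ⇒ active
  2. K ← A → Y — A:fork[blocks] ⇒ blocked
  3. K → B ← J → Y — B:collider[open]; J:fork[blocks] ⇒ blocked
  4. K → B ← T → Y — B:collider[open]; T:fork[blocks] ⇒ blocked
  5. K → B → Y — B:chain[blocks] ⇒ blocked
Because an active path exists, K and Y are not d-separated.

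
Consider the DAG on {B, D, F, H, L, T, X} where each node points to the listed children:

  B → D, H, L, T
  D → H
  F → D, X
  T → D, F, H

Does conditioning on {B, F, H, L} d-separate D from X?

Yes

Enumerating the 6 paths from D to X and testing each for blocking by {B, F, H, L}:
Path 1: D ← F → X
  F is a fork here and F is conditioned on, so the path is blocked at F.
Path 2: D ← B → T → F → X
  B is a fork here and B is conditioned on, so the path is blocked at B.
Path 3: D ← B → H ← T → F → X
  B is a fork here and B is conditioned on, so the path is blocked at B.
Path 4: D ← T → F → X
  F is a chain here and F is conditioned on, so the path is blocked at F.
Path 5: D → H ← B → T → F → X
  B is a fork here and B is conditioned on, so the path is blocked at B.
Path 6: D → H ← T → F → X
  F is a chain here and F is conditioned on, so the path is blocked at F.
All paths are blocked; D ⊥ X | {B, F, H, L} holds.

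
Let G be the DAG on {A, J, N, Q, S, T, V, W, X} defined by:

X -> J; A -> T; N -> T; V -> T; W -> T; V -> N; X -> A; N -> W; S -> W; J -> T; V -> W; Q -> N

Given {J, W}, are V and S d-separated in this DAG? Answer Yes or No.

No

There are 5 undirected paths between V and S; checking each against the conditioning set {J, W}:
Path 1: V → N → W ← S
  N is a chain and N is not conditioned on; W is a collider and W is conditioned on, which opens it — no node blocks this path, so it is active.
Path 2: V → N → T ← W ← S
  T is a collider here and neither T nor any of its descendants is conditioned on, so the collider stays closed — the path is blocked at T.
Path 3: V → W ← S
  W is a collider and W is conditioned on, which opens it — no node blocks this path, so it is active.
Path 4: V → T ← N → W ← S
  T is a collider here and neither T nor any of its descendants is conditioned on, so the collider stays closed — the path is blocked at T.
Path 5: V → T ← W ← S
  T is a collider here and neither T nor any of its descendants is conditioned on, so the collider stays closed — the path is blocked at T.
Since the path V → N → W ← S is active, V and S are not d-separated given {J, W}.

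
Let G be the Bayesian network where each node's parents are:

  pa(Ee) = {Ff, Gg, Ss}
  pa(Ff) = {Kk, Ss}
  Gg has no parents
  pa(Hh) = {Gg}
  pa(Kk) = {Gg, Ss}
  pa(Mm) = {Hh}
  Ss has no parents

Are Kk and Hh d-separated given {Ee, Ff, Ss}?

No

Enumerating the 5 paths from Kk to Hh and testing each for blocking by {Ee, Ff, Ss}:
Path 1: Kk ← Ss → Ee ← Gg → Hh
  Ss is a fork here and Ss is conditioned on, so the path is blocked at Ss.
Path 2: Kk ← Ss → Ff → Ee ← Gg → Hh
  Ss is a fork here and Ss is conditioned on, so the path is blocked at Ss.
Path 3: Kk ← Gg → Hh
  Gg is a fork and Gg is not conditioned on — no node blocks this path, so it is active.
Path 4: Kk → Ff ← Ss → Ee ← Gg → Hh
  Ss is a fork here and Ss is conditioned on, so the path is blocked at Ss.
Path 5: Kk → Ff → Ee ← Gg → Hh
  Ff is a chain here and Ff is conditioned on, so the path is blocked at Ff.
At least one path is unblocked, so d-separation fails.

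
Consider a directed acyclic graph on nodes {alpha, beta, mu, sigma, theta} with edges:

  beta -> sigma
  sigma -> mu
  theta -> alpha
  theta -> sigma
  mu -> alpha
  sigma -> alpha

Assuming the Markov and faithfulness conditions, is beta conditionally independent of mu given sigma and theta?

There are 3 undirected paths between beta and mu; checking each against the conditioning set {sigma, theta}:
  1. beta → sigma → alpha ← mu — sigma:chain[blocks]; alpha:collider[blocks] ⇒ blocked
  2. beta → sigma → mu — sigma:chain[blocks] ⇒ blocked
  3. beta → sigma ← theta → alpha ← mu — sigma:collider[open]; theta:fork[blocks]; alpha:collider[blocks] ⇒ blocked
Every path is blocked, so beta and mu are d-separated given {sigma, theta}.

Yes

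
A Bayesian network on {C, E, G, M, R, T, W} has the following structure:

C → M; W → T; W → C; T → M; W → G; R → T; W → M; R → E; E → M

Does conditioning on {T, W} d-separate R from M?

No

Enumerating the 4 paths from R to M and testing each for blocking by {T, W}:
  1. R → E → M — E:chain[open] ⇒ active
  2. R → T → M — T:chain[blocks] ⇒ blocked
  3. R → T ← W → C → M — T:collider[open]; W:fork[blocks]; C:chain[open] ⇒ blocked
  4. R → T ← W → M — T:collider[open]; W:fork[blocks] ⇒ blocked
At least one path is unblocked, so d-separation fails.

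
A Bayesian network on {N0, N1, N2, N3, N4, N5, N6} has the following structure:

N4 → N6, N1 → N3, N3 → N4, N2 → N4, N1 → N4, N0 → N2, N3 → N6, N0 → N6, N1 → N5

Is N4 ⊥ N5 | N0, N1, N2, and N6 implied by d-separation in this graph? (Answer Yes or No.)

4 paths connect N4 and N5; each must be blocked for d-separation to hold:
  1. N4 ← N2 ← N0 → N6 ← N3 ← N1 → N5 — N2:chain[blocks]; N0:fork[blocks]; N6:collider[open]; N3:chain[open]; N1:fork[blocks] ⇒ blocked
  2. N4 → N6 ← N3 ← N1 → N5 — N6:collider[open]; N3:chain[open]; N1:fork[blocks] ⇒ blocked
  3. N4 ← N1 → N5 — N1:fork[blocks] ⇒ blocked
  4. N4 ← N3 ← N1 → N5 — N3:chain[open]; N1:fork[blocks] ⇒ blocked
Every path is blocked, so N4 and N5 are d-separated given {N0, N1, N2, N6}.

Yes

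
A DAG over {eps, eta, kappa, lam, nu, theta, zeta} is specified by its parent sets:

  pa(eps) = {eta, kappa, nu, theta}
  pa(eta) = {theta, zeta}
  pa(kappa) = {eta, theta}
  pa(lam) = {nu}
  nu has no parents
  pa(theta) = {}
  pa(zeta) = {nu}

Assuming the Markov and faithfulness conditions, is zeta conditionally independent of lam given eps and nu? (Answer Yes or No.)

6 paths connect zeta and lam; each must be blocked for d-separation to hold:
Path 1: zeta → eta → kappa ← theta → eps ← nu → lam
  nu is a fork here and nu is conditioned on, so the path is blocked at nu.
Path 2: zeta → eta → kappa → eps ← nu → lam
  nu is a fork here and nu is conditioned on, so the path is blocked at nu.
Path 3: zeta → eta ← theta → kappa → eps ← nu → lam
  nu is a fork here and nu is conditioned on, so the path is blocked at nu.
Path 4: zeta → eta ← theta → eps ← nu → lam
  nu is a fork here and nu is conditioned on, so the path is blocked at nu.
Path 5: zeta → eta → eps ← nu → lam
  nu is a fork here and nu is conditioned on, so the path is blocked at nu.
Path 6: zeta ← nu → lam
  nu is a fork here and nu is conditioned on, so the path is blocked at nu.
All paths are blocked; zeta ⊥ lam | {eps, nu} holds.

Yes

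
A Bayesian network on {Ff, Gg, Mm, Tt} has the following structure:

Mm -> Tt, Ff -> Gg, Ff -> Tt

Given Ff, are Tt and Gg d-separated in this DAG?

Yes — Tt and Gg are d-separated given {Ff}.

There is one path between Tt and Gg:
Path 1: Tt ← Ff → Gg
  Ff is a fork here and Ff is conditioned on, so the path is blocked at Ff.
Since every path is blocked, d-separation holds.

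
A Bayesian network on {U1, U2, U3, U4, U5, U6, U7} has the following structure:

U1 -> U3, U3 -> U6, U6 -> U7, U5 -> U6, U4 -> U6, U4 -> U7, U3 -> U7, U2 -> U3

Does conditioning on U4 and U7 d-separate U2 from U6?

3 paths connect U2 and U6; each must be blocked for d-separation to hold:
Path 1: U2 → U3 → U7 ← U4 → U6
  U4 is a fork here and U4 is conditioned on, so the path is blocked at U4.
Path 2: U2 → U3 → U7 ← U6
  U3 is a chain and U3 is not conditioned on; U7 is a collider and U7 is conditioned on, which opens it — no node blocks this path, so it is active.
Path 3: U2 → U3 → U6
  U3 is a chain and U3 is not conditioned on — no node blocks this path, so it is active.
Since the path U2 → U3 → U7 ← U6 is active, U2 and U6 are not d-separated given {U4, U7}.

No — U2 and U6 are not d-separated given {U4, U7}.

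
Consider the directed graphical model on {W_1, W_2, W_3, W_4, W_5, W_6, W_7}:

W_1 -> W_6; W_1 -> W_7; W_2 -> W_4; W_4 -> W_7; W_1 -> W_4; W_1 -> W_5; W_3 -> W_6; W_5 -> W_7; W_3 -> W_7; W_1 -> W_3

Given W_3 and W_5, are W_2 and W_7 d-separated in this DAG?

No

There are 5 undirected paths between W_2 and W_7; checking each against the conditioning set {W_3, W_5}:
Path 1: W_2 → W_4 → W_7
  W_4 is a chain and W_4 is not conditioned on — no node blocks this path, so it is active.
Path 2: W_2 → W_4 ← W_1 → W_5 → W_7
  W_4 is a collider here and neither W_4 nor any of its descendants is conditioned on, so the collider stays closed — the path is blocked at W_4.
Path 3: W_2 → W_4 ← W_1 → W_7
  W_4 is a collider here and neither W_4 nor any of its descendants is conditioned on, so the collider stays closed — the path is blocked at W_4.
Path 4: W_2 → W_4 ← W_1 → W_6 ← W_3 → W_7
  W_4 is a collider here and neither W_4 nor any of its descendants is conditioned on, so the collider stays closed — the path is blocked at W_4.
Path 5: W_2 → W_4 ← W_1 → W_3 → W_7
  W_4 is a collider here and neither W_4 nor any of its descendants is conditioned on, so the collider stays closed — the path is blocked at W_4.
Because an active path exists, W_2 and W_7 are not d-separated.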